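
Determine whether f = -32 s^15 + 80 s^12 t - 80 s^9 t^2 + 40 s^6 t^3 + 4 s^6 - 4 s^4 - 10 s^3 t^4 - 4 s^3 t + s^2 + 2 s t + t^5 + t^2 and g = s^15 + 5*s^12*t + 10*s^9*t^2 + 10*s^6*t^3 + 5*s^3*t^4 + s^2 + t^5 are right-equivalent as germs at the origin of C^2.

Yes.

The Hessian of f at 0 is [[2, 2], [2, 2]] with rank 1, so corank 1. A Groebner basis of the Jacobian ideal J(f) in C{s,t} is {s/2 + t^3 + t/2, s^2 - t^2, s*t + t^2}; counting standard monomials gives mu = 4. Corank 1: A-series; mu = 4 gives A_4. The Hessian of g at 0 is [[2, 0], [0, 0]] with rank 1, so corank 1. A Groebner basis of the Jacobian ideal J(g) in C{s,t} is {t^4, s}; counting standard monomials gives mu = 4. Corank 1: A-series; mu = 4 gives A_4. Both have type A_4, hence right-equivalent.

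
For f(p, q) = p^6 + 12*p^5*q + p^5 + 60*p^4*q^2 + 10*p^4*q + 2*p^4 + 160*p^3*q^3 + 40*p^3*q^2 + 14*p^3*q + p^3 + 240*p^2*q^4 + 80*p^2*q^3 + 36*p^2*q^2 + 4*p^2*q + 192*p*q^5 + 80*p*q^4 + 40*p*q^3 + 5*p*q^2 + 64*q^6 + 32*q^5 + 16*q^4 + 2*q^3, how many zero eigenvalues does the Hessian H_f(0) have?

2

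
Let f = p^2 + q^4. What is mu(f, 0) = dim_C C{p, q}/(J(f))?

The Hessian of f at 0 has rank 1. Corank 1: A-series; mu = 3 gives A_3.

3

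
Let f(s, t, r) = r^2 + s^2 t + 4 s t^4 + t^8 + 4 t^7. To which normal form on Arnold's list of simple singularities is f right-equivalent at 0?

The Hessian of f at 0 is [[0, 0, 0], [0, 0, 0], [0, 0, 2]] with rank 1, so corank 2. A Groebner basis of the Jacobian ideal J(f) in C{s,t,r} is {s^2*t^2, s^2*t + s^2/2 + s*t^3, s*t/2 + t^4, s^3, r}; counting standard monomials gives mu = 9. Corank 2; j^3 = s^2*t has shape L^2 M (L != M), so D-series; mu = 9 gives D_9.

D_9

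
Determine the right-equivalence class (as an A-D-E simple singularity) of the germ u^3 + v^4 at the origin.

E6

The Hessian of f at 0 is [[0, 0], [0, 0]] with rank 0, so corank 2. A Groebner basis of the Jacobian ideal J(f) in C{u,v} is {v^3, u^2}; counting standard monomials gives mu = 6. Corank 2; j^3 = u^3 is a perfect cube, so E-series; the 4-jet and mu = 6 give E_6.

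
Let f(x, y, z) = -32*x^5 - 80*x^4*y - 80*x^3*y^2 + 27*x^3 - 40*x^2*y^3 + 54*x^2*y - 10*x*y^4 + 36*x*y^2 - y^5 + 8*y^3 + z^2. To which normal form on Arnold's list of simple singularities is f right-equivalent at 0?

E_{8}

The Hessian of f at 0 has rank 1. Corank 2; j^3 = (3*x + 2*y)^3 is a perfect cube, so E-series; the 5-jet and mu = 8 give E_8.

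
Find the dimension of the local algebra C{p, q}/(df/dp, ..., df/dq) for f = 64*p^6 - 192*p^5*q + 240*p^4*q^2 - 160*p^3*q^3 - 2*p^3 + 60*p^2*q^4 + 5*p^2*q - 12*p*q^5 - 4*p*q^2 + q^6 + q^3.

7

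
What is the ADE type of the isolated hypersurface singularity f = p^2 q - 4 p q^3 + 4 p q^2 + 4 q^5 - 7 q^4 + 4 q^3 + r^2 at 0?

D_5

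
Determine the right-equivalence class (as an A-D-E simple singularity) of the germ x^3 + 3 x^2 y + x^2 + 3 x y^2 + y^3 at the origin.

A_{2}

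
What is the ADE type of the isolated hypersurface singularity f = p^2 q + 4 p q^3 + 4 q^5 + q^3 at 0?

D_4

The Hessian of f at 0 has rank 0. Corank 2; j^3 = q*(p^2 + q^2) splits into three distinct lines over C (the quadratic factor has nonzero discriminant), so D_4.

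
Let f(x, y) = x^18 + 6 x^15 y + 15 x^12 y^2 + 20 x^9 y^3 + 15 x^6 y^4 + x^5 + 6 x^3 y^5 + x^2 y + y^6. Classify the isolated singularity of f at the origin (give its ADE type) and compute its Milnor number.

The Hessian of f at 0 has rank 0. Corank 2; j^3 = x^2*y has shape L^2 M (L != M), so D-series; mu = 7 gives D_7.

Type D_{7}, Milnor number mu = 7.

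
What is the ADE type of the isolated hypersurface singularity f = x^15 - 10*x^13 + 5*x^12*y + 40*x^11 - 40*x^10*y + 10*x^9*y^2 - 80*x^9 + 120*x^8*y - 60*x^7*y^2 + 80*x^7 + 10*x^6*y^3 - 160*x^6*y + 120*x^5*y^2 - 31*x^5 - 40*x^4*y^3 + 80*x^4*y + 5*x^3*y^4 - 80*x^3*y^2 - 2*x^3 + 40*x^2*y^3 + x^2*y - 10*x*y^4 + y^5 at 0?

D_6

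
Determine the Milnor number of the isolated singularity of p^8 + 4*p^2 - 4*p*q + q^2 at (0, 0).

7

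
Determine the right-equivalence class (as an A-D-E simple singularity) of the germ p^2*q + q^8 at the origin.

D9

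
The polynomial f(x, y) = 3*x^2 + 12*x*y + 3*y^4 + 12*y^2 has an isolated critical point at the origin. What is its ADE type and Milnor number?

The Hessian of f at 0 is [[6, 12], [12, 24]] with rank 1, so corank 1. A Groebner basis of the Jacobian ideal J(f) in C{x,y} is {y^3, x + 2*y}; counting standard monomials gives mu = 3. Corank 1: A-series; mu = 3 gives A_3.

Type A_{3}, Milnor number mu = 3.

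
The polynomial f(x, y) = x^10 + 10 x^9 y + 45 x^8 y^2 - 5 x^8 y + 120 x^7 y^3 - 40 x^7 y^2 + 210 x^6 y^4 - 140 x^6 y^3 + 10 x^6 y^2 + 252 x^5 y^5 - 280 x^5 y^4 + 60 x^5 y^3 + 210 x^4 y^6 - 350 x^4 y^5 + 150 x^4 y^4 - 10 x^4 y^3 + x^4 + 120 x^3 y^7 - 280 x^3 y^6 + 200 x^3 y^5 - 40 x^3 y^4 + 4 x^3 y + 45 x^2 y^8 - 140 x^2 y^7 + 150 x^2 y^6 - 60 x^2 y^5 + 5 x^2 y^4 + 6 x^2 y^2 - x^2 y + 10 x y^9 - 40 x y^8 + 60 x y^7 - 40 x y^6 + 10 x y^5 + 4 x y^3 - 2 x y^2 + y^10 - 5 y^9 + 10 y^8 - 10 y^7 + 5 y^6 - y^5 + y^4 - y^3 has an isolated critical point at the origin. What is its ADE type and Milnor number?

Type D6, Milnor number mu = 6.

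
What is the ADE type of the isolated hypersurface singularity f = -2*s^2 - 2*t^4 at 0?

A3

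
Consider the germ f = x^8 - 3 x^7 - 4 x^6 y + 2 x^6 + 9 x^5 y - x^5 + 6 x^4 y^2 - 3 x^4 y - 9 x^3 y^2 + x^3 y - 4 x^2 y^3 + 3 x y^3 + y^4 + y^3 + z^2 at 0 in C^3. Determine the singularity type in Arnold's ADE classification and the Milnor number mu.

Type E_7, Milnor number mu = 7.

The Hessian of f at 0 is [[0, 0, 0], [0, 0, 0], [0, 0, 2]] with rank 1, so corank 2. A Groebner basis of the Jacobian ideal J(f) in C{x,y,z} is {x^3 + 18*x*y^2 + 3*y^2, x^2*y + 5*x*y^2, y^3, z}; counting standard monomials gives mu = 7. Corank 2; j^3 = y^3 is a perfect cube, so E-series; the 4-jet and mu = 7 give E_7.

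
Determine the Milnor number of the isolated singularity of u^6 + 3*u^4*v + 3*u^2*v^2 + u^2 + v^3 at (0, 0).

2

The Hessian of f at 0 has rank 1. Corank 1: A-series; mu = 2 gives A_2.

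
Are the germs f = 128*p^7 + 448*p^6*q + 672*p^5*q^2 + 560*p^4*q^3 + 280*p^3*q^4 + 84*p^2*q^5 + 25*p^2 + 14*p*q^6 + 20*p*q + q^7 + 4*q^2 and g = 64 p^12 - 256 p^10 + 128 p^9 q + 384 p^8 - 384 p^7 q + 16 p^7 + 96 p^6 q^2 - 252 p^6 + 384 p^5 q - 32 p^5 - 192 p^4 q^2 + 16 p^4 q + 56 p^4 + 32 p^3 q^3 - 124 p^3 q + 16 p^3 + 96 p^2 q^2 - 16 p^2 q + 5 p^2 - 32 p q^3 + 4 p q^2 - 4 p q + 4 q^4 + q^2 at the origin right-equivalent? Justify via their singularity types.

No.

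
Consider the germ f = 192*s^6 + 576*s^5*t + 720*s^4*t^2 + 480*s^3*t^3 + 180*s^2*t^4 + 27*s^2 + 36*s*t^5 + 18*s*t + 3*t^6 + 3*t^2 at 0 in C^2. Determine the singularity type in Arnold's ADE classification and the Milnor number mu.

Type A_5, Milnor number mu = 5.

The Hessian of f at 0 has rank 1. Corank 1: A-series; mu = 5 gives A_5.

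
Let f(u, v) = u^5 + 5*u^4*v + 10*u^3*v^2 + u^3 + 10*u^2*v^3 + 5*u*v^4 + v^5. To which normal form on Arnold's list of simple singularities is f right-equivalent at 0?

E_{8}

The Hessian of f at 0 is [[0, 0], [0, 0]] with rank 0, so corank 2. A Groebner basis of the Jacobian ideal J(f) in C{u,v} is {v^5, u*v^3 + v^4/4, u^2}; counting standard monomials gives mu = 8. Corank 2; j^3 = u^3 is a perfect cube, so E-series; the 5-jet and mu = 8 give E_8.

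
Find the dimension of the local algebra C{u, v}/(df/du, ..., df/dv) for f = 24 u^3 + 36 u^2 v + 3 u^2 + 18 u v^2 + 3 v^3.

2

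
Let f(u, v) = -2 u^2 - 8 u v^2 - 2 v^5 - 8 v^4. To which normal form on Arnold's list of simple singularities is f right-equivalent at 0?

A_{4}

The Hessian of f at 0 is [[-4, 0], [0, 0]] with rank 1, so corank 1. A Groebner basis of the Jacobian ideal J(f) in C{u,v} is {u^2, u/2 + v^2}; counting standard monomials gives mu = 4. Corank 1: A-series; mu = 4 gives A_4.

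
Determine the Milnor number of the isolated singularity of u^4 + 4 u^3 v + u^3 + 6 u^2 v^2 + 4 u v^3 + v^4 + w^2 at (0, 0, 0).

The Hessian of f at 0 has rank 1. Corank 2; j^3 = u^3 is a perfect cube, so E-series; the 4-jet and mu = 6 give E_6.

6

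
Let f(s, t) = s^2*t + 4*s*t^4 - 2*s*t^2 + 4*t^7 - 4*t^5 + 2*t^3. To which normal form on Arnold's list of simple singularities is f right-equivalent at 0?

D4

The Hessian of f at 0 is [[0, 0], [0, 0]] with rank 0, so corank 2. A Groebner basis of the Jacobian ideal J(f) in C{s,t} is {t^3, s^2 + 2*t^2, s*t - t^2}; counting standard monomials gives mu = 4. Corank 2; j^3 = t*(s^2 - 2*s*t + 2*t^2) splits into three distinct lines over C (the quadratic factor has nonzero discriminant), so D_4.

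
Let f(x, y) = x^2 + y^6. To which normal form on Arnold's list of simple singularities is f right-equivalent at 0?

The Hessian of f at 0 has rank 1. Corank 1: A-series; mu = 5 gives A_5.

A_5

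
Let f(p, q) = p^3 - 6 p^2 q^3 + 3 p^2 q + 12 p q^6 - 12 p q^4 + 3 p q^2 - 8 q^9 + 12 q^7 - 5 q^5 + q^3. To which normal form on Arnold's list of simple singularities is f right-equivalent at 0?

E8

The Hessian of f at 0 has rank 0. Corank 2; j^3 = (p + q)^3 is a perfect cube, so E-series; the 5-jet and mu = 8 give E_8.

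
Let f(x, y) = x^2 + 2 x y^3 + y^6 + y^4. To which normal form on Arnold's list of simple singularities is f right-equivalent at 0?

The Hessian of f at 0 is [[2, 0], [0, 0]] with rank 1, so corank 1. A Groebner basis of the Jacobian ideal J(f) in C{x,y} is {y^3, x}; counting standard monomials gives mu = 3. Corank 1: A-series; mu = 3 gives A_3.

A_3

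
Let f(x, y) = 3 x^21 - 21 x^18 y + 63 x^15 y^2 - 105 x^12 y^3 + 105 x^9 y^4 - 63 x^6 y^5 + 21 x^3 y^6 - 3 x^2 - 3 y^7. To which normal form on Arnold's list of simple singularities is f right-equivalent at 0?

The Hessian of f at 0 has rank 1. Corank 1: A-series; mu = 6 gives A_6.

A_6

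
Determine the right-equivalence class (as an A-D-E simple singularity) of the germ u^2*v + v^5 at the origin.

D_{6}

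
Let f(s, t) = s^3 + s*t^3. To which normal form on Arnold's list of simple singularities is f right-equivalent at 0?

E_{7}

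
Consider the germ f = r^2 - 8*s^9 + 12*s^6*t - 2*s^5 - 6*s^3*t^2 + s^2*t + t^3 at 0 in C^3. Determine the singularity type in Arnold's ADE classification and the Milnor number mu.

Type D_4, Milnor number mu = 4.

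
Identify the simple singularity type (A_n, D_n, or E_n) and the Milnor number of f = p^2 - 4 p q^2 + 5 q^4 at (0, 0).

The Hessian of f at 0 has rank 1. Corank 1: A-series; mu = 3 gives A_3.

Type A_3, Milnor number mu = 3.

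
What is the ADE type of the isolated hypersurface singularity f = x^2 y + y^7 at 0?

D_8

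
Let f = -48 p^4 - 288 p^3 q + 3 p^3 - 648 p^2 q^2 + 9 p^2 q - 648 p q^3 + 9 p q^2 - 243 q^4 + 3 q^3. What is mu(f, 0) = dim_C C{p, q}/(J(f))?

The Hessian of f at 0 has rank 0. Corank 2; j^3 = 3*(p + q)^3 is a perfect cube, so E-series; the 4-jet and mu = 6 give E_6.

6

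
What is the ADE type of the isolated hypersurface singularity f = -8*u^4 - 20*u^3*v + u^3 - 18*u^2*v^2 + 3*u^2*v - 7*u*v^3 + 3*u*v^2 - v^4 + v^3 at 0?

The Hessian of f at 0 has rank 0. Corank 2; j^3 = (u + v)^3 is a perfect cube, so E-series; the 4-jet and mu = 7 give E_7.

E_7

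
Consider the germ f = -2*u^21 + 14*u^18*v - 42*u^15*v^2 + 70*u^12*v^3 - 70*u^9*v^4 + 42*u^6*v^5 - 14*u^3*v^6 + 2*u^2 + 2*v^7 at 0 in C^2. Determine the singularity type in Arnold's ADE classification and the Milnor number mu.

The Hessian of f at 0 is [[4, 0], [0, 0]] with rank 1, so corank 1. A Groebner basis of the Jacobian ideal J(f) in C{u,v} is {v^6, u}; counting standard monomials gives mu = 6. Corank 1: A-series; mu = 6 gives A_6.

Type A6, Milnor number mu = 6.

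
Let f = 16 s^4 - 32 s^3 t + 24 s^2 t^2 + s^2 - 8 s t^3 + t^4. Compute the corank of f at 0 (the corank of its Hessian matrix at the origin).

Hessian at 0 has rank 1.

1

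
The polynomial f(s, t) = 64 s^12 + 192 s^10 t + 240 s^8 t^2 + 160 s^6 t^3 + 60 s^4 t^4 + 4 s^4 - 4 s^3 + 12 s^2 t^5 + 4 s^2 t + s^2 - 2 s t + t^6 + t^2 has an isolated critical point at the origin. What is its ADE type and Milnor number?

The Hessian of f at 0 has rank 1. Corank 1: A-series; mu = 5 gives A_5.

Type A_5, Milnor number mu = 5.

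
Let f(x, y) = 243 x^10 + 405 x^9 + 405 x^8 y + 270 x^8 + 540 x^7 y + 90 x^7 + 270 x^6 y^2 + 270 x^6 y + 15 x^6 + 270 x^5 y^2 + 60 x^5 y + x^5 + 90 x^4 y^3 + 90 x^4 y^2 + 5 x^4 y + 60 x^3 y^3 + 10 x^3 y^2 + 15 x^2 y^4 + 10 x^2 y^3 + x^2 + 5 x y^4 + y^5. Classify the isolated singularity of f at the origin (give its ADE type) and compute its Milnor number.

The Hessian of f at 0 is [[2, 0], [0, 0]] with rank 1, so corank 1. A Groebner basis of the Jacobian ideal J(f) in C{x,y} is {y^4, x}; counting standard monomials gives mu = 4. Corank 1: A-series; mu = 4 gives A_4.

Type A_4, Milnor number mu = 4.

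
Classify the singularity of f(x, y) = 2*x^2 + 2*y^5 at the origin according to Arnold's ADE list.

A_{4}

The Hessian of f at 0 is [[4, 0], [0, 0]] with rank 1, so corank 1. A Groebner basis of the Jacobian ideal J(f) in C{x,y} is {y^4, x}; counting standard monomials gives mu = 4. Corank 1: A-series; mu = 4 gives A_4.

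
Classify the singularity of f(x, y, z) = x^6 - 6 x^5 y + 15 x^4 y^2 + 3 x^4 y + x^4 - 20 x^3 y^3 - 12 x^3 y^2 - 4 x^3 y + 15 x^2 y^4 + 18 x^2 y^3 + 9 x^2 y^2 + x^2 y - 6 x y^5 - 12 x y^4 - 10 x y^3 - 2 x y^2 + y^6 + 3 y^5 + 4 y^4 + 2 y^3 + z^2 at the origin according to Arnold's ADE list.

D4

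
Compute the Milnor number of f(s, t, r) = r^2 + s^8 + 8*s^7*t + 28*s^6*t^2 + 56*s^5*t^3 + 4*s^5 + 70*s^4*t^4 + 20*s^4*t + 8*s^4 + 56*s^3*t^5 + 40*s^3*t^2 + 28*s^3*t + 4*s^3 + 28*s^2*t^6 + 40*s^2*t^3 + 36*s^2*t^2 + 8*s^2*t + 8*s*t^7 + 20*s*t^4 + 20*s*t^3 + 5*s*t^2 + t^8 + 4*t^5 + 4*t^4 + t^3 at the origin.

The Hessian of f at 0 has rank 1. Corank 2; j^3 = (s + t)*(2*s + t)^2 has shape L^2 M (L != M), so D-series; mu = 9 gives D_9.

9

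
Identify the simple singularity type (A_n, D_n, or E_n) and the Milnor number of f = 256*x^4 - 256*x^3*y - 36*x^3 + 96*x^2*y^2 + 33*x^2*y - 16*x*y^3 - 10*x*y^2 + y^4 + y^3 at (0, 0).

Type D5, Milnor number mu = 5.

The Hessian of f at 0 is [[0, 0], [0, 0]] with rank 0, so corank 2. A Groebner basis of the Jacobian ideal J(f) in C{x,y} is {x*y^2 + 27*x*y/16 - 9*y^2/16, 81*x*y/16 + y^3 - 27*y^2/16, x^2 - 7*x*y/12 + y^2/12}; counting standard monomials gives mu = 5. Corank 2; j^3 = -(3*x - y)^2*(4*x - y) has shape L^2 M (L != M), so D-series; mu = 5 gives D_5.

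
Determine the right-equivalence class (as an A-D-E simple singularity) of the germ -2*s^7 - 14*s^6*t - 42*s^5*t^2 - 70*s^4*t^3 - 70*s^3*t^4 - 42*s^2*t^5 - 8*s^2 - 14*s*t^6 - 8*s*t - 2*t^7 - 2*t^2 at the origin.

A_{6}

The Hessian of f at 0 has rank 1. Corank 1: A-series; mu = 6 gives A_6.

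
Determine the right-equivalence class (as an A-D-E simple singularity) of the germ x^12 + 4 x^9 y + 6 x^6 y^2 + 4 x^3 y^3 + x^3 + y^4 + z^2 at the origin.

The Hessian of f at 0 has rank 1. Corank 2; j^3 = x^3 is a perfect cube, so E-series; the 4-jet and mu = 6 give E_6.

E_6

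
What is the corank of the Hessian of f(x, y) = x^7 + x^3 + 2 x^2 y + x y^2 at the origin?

2

The Hessian at 0 is [[0, 0], [0, 0]] of rank 0; hence corank 2.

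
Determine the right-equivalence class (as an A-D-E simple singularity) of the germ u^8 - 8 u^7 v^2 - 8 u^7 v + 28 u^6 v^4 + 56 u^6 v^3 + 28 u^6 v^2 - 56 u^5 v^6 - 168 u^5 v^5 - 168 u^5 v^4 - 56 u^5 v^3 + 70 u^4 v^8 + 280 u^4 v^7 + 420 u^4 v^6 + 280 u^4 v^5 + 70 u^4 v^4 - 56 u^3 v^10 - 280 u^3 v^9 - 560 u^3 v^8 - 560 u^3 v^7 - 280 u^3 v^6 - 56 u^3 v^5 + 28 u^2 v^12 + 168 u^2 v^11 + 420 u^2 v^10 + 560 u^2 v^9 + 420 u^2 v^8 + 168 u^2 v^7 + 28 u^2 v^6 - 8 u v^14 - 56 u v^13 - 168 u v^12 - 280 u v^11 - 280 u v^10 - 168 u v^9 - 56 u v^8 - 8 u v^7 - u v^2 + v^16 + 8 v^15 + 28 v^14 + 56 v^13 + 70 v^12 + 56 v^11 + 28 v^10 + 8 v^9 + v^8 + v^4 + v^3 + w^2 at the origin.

The Hessian of f at 0 has rank 1. Corank 2; j^3 = -v^2*(u - v) has shape L^2 M (L != M), so D-series; mu = 9 gives D_9.

D_9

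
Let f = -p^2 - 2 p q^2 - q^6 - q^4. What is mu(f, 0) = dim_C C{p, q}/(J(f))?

5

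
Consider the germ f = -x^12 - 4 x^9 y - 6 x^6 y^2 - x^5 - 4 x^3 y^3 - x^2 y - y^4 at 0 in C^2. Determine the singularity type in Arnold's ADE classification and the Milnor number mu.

The Hessian of f at 0 has rank 0. Corank 2; j^3 = -x^2*y has shape L^2 M (L != M), so D-series; mu = 5 gives D_5.

Type D_{5}, Milnor number mu = 5.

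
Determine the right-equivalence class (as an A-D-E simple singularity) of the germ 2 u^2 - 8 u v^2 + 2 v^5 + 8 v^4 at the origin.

A_4

The Hessian of f at 0 is [[4, 0], [0, 0]] with rank 1, so corank 1. A Groebner basis of the Jacobian ideal J(f) in C{u,v} is {u^2, -u/2 + v^2}; counting standard monomials gives mu = 4. Corank 1: A-series; mu = 4 gives A_4.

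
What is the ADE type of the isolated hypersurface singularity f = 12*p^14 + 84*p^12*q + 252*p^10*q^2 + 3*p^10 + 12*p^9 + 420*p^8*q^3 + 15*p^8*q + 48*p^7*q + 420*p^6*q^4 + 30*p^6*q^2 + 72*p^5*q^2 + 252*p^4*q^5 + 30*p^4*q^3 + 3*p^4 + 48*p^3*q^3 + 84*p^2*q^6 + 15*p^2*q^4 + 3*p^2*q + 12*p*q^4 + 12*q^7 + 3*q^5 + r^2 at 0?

D_{6}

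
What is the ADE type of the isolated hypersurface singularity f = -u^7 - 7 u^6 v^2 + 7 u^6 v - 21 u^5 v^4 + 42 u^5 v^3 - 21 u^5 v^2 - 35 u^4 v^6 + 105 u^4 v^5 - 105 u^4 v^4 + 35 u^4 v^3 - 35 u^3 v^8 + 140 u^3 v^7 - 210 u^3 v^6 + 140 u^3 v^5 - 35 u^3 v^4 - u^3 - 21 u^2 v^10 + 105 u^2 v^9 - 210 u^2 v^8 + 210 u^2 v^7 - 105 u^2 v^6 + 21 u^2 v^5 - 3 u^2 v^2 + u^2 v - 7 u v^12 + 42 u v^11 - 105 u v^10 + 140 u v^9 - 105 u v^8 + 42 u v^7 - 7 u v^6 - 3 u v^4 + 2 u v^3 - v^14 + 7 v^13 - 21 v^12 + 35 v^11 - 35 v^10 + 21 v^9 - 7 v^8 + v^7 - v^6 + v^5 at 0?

The Hessian of f at 0 has rank 0. Corank 2; j^3 = -u^2*(u - v) has shape L^2 M (L != M), so D-series; mu = 8 gives D_8.

D8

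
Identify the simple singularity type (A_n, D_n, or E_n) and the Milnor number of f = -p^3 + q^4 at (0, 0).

The Hessian of f at 0 has rank 0. Corank 2; j^3 = -p^3 is a perfect cube, so E-series; the 4-jet and mu = 6 give E_6.

Type E_6, Milnor number mu = 6.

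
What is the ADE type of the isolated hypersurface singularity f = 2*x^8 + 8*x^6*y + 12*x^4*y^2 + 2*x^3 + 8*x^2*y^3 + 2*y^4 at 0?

E_{6}

The Hessian of f at 0 has rank 0. Corank 2; j^3 = 2*x^3 is a perfect cube, so E-series; the 4-jet and mu = 6 give E_6.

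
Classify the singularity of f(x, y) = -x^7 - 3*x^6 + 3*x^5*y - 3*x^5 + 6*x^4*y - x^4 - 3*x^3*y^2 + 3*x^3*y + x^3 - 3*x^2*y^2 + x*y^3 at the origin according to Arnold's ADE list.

The Hessian of f at 0 is [[0, 0], [0, 0]] with rank 0, so corank 2. A Groebner basis of the Jacobian ideal J(f) in C{x,y} is {3*x^2 + y^4 + y^3, x^3, x^2*y - x^2 - y^3/3, -2*x^2 + x*y^2 - 2*y^3/3}; counting standard monomials gives mu = 7. Corank 2; j^3 = x^3 is a perfect cube, so E-series; the 4-jet and mu = 7 give E_7.

E_{7}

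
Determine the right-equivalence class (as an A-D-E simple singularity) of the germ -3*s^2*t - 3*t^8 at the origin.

The Hessian of f at 0 has rank 0. Corank 2; j^3 = -3*s^2*t has shape L^2 M (L != M), so D-series; mu = 9 gives D_9.

D9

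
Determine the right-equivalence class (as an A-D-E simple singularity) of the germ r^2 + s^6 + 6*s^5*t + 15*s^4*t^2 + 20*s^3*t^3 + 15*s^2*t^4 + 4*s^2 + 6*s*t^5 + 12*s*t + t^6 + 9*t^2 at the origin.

The Hessian of f at 0 has rank 2. Corank 1: A-series; mu = 5 gives A_5.

A5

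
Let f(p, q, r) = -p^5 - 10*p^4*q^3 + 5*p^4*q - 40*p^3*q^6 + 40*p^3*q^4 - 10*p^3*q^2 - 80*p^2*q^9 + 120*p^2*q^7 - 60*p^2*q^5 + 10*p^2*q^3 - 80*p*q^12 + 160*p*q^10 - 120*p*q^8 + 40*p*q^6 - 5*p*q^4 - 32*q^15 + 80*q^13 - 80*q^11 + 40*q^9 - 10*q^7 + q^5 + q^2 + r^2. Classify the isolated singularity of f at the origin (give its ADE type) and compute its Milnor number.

Type A_{4}, Milnor number mu = 4.

The Hessian of f at 0 has rank 2. Corank 1: A-series; mu = 4 gives A_4.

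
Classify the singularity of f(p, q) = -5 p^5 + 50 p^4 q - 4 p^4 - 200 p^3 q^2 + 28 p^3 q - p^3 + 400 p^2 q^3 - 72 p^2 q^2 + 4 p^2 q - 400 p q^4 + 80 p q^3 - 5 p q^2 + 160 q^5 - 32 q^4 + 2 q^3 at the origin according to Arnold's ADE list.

D_6

The Hessian of f at 0 is [[0, 0], [0, 0]] with rank 0, so corank 2. A Groebner basis of the Jacobian ideal J(f) in C{p,q} is {p^3 - 25*p^2/2 + 51*p*q/2 - 13*q^2, p^2*q - 21*p^2/2 + 43*p*q/2 - 11*q^2, -17*p^2/2 + p*q^2 + 35*p*q/2 - 9*q^2, -13*p^2/2 + 27*p*q/2 + q^3 - 7*q^2}; counting standard monomials gives mu = 6. Corank 2; j^3 = -(p - 2*q)*(p - q)^2 has shape L^2 M (L != M), so D-series; mu = 6 gives D_6.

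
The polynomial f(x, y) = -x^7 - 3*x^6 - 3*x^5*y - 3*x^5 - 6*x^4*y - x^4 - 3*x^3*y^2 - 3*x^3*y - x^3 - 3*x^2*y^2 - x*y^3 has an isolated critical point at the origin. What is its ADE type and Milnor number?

The Hessian of f at 0 has rank 0. Corank 2; j^3 = -x^3 is a perfect cube, so E-series; the 4-jet and mu = 7 give E_7.

Type E_7, Milnor number mu = 7.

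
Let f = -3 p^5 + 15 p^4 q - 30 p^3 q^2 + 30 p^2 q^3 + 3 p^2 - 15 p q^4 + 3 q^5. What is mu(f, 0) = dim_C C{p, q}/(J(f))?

4

The Hessian of f at 0 has rank 1. Corank 1: A-series; mu = 4 gives A_4.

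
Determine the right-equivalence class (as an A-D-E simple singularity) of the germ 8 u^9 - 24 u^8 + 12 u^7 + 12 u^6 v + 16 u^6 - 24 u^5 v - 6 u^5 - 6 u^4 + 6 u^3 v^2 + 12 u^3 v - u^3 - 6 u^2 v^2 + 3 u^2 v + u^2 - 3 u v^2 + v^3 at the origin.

A2

The Hessian of f at 0 is [[2, 0], [0, 0]] with rank 1, so corank 1. A Groebner basis of the Jacobian ideal J(f) in C{u,v} is {v^2, u}; counting standard monomials gives mu = 2. Corank 1: A-series; mu = 2 gives A_2.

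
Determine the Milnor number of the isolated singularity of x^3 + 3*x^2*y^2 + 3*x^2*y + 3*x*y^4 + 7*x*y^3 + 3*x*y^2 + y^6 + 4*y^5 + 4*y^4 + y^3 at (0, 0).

The Hessian of f at 0 has rank 0. Corank 2; j^3 = (x + y)^3 is a perfect cube, so E-series; the 4-jet and mu = 7 give E_7.

7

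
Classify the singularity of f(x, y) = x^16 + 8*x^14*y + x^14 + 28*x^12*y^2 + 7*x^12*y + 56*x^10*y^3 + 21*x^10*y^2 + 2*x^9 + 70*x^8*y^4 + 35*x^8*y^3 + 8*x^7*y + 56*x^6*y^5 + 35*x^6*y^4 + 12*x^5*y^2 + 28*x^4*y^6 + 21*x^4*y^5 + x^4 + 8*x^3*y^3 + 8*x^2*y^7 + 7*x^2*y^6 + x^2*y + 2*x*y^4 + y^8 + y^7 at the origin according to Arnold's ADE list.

D9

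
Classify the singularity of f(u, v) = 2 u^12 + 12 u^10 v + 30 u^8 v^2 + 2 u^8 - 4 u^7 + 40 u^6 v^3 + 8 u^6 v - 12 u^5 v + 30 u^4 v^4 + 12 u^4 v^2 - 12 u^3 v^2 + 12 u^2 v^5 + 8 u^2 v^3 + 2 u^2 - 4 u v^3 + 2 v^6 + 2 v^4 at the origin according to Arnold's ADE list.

A_3

The Hessian of f at 0 is [[4, 0], [0, 0]] with rank 1, so corank 1. A Groebner basis of the Jacobian ideal J(f) in C{u,v} is {v^3, u}; counting standard monomials gives mu = 3. Corank 1: A-series; mu = 3 gives A_3.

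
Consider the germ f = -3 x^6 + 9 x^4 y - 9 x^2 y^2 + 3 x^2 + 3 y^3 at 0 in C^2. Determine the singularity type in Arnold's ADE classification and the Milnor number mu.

The Hessian of f at 0 is [[6, 0], [0, 0]] with rank 1, so corank 1. A Groebner basis of the Jacobian ideal J(f) in C{x,y} is {y^2, x}; counting standard monomials gives mu = 2. Corank 1: A-series; mu = 2 gives A_2.

Type A_2, Milnor number mu = 2.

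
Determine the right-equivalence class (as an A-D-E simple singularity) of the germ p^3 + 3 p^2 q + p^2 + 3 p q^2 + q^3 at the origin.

A_2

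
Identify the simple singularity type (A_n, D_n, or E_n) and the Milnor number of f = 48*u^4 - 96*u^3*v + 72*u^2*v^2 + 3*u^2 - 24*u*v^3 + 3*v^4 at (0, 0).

Type A_{3}, Milnor number mu = 3.

The Hessian of f at 0 has rank 1. Corank 1: A-series; mu = 3 gives A_3.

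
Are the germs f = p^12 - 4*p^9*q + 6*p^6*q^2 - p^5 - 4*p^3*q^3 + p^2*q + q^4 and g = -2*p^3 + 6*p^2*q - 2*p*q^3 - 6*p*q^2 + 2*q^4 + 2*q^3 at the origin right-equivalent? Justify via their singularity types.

No.

The Hessian of f at 0 has rank 0. Corank 2; j^3 = p^2*q has shape L^2 M (L != M), so D-series; mu = 5 gives D_5. The Hessian of g at 0 has rank 0. Corank 2; j^3 = -2*(p - q)^3 is a perfect cube, so E-series; the 4-jet and mu = 7 give E_7. f is D_5 but g is E_7, hence not right-equivalent.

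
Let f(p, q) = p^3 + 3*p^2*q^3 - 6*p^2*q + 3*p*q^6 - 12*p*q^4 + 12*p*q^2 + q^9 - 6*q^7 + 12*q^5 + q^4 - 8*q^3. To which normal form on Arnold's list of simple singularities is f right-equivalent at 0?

The Hessian of f at 0 has rank 0. Corank 2; j^3 = (p - 2*q)^3 is a perfect cube, so E-series; the 4-jet and mu = 6 give E_6.

E6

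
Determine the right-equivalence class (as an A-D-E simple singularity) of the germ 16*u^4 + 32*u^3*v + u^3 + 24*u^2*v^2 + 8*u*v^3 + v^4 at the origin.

The Hessian of f at 0 has rank 0. Corank 2; j^3 = u^3 is a perfect cube, so E-series; the 4-jet and mu = 6 give E_6.

E6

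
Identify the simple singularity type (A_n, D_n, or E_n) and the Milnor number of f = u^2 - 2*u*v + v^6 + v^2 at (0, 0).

The Hessian of f at 0 has rank 1. Corank 1: A-series; mu = 5 gives A_5.

Type A_5, Milnor number mu = 5.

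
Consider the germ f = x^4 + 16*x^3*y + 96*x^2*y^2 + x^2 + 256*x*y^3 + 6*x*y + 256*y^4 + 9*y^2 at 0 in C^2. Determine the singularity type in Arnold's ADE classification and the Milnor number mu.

Type A3, Milnor number mu = 3.

The Hessian of f at 0 has rank 1. Corank 1: A-series; mu = 3 gives A_3.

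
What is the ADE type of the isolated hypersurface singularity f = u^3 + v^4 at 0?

The Hessian of f at 0 is [[0, 0], [0, 0]] with rank 0, so corank 2. A Groebner basis of the Jacobian ideal J(f) in C{u,v} is {v^3, u^2}; counting standard monomials gives mu = 6. Corank 2; j^3 = u^3 is a perfect cube, so E-series; the 4-jet and mu = 6 give E_6.

E_{6}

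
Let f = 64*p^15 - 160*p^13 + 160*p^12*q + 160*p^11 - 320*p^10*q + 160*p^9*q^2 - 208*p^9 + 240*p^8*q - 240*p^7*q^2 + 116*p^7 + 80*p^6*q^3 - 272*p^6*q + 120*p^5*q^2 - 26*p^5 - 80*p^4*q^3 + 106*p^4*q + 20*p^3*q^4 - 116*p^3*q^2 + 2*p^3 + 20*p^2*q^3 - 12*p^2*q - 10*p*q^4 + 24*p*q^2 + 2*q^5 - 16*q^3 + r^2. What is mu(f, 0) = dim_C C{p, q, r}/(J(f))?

8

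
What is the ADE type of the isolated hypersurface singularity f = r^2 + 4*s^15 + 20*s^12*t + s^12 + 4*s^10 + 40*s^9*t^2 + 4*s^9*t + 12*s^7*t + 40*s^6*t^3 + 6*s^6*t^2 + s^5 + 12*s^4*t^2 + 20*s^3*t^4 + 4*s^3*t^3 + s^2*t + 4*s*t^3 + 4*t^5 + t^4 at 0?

The Hessian of f at 0 has rank 1. Corank 2; j^3 = s^2*t has shape L^2 M (L != M), so D-series; mu = 5 gives D_5.

D5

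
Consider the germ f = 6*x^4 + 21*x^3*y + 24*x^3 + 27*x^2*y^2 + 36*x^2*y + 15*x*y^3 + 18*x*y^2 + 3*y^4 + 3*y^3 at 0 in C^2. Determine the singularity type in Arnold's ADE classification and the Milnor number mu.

Type E7, Milnor number mu = 7.

The Hessian of f at 0 has rank 0. Corank 2; j^3 = 3*(2*x + y)^3 is a perfect cube, so E-series; the 4-jet and mu = 7 give E_7.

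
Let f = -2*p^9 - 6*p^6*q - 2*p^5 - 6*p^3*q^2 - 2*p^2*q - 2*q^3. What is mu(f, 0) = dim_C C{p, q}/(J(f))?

The Hessian of f at 0 has rank 0. Corank 2; j^3 = -2*q*(p^2 + q^2) splits into three distinct lines over C (the quadratic factor has nonzero discriminant), so D_4.

4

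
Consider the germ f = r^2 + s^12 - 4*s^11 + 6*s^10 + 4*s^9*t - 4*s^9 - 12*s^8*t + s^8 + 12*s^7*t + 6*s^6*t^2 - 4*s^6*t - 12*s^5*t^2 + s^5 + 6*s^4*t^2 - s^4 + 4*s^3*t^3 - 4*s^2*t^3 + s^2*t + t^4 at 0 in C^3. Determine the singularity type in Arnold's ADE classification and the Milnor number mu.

The Hessian of f at 0 has rank 1. Corank 2; j^3 = s^2*t has shape L^2 M (L != M), so D-series; mu = 5 gives D_5.

Type D_{5}, Milnor number mu = 5.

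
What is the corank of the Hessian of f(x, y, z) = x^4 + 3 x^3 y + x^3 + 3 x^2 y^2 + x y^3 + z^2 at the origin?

2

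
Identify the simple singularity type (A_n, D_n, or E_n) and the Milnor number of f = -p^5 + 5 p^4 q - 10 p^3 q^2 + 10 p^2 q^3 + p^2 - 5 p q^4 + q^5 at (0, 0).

Type A_{4}, Milnor number mu = 4.

The Hessian of f at 0 has rank 1. Corank 1: A-series; mu = 4 gives A_4.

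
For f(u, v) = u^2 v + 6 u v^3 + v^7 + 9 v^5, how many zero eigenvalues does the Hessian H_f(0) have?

Hessian at 0 has rank 0.

2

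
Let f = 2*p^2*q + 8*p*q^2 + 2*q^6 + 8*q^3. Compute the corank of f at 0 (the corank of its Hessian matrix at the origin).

2

The Hessian at 0 is [[0, 0], [0, 0]] of rank 0; hence corank 2.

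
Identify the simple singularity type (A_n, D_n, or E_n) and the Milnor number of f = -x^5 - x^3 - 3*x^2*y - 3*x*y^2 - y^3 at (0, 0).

Type E_{8}, Milnor number mu = 8.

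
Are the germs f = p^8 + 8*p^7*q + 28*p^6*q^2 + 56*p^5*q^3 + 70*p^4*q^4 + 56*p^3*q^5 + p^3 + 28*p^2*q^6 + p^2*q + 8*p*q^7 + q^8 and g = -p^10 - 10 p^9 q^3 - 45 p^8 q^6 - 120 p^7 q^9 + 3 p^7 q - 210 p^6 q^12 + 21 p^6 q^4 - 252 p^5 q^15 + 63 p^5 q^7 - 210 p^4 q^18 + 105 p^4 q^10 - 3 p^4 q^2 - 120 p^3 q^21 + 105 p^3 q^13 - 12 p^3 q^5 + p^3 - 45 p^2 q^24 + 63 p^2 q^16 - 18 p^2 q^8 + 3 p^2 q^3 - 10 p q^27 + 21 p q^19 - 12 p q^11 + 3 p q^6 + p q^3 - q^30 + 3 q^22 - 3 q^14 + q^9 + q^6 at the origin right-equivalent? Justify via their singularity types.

The Hessian of f at 0 has rank 0. Corank 2; j^3 = p^2*(p + q) has shape L^2 M (L != M), so D-series; mu = 9 gives D_9. The Hessian of g at 0 has rank 0. Corank 2; j^3 = p^3 is a perfect cube, so E-series; the 4-jet and mu = 7 give E_7. f is D_9 but g is E_7, hence not right-equivalent.

No.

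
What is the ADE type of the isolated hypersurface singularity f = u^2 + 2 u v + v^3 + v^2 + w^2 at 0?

The Hessian of f at 0 has rank 2. Corank 1: A-series; mu = 2 gives A_2.

A2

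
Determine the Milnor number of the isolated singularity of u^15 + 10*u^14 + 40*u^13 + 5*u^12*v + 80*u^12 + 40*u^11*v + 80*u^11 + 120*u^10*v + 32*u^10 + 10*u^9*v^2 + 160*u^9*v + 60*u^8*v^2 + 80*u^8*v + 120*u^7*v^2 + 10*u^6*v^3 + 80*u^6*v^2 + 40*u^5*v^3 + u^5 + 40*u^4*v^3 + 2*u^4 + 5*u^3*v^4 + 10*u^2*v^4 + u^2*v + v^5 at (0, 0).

The Hessian of f at 0 is [[0, 0], [0, 0]] with rank 0, so corank 2. A Groebner basis of the Jacobian ideal J(f) in C{u,v} is {u^2/5 + v^4, u^3, u*v}; counting standard monomials gives mu = 6. Corank 2; j^3 = u^2*v has shape L^2 M (L != M), so D-series; mu = 6 gives D_6.

6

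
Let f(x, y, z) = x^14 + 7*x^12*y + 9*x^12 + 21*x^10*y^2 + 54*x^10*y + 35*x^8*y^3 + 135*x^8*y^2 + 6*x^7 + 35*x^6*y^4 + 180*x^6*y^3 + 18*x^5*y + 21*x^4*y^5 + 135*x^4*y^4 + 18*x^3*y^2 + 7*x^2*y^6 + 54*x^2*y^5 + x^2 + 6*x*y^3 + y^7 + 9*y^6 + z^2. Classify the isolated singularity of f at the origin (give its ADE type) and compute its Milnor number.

The Hessian of f at 0 is [[2, 0, 0], [0, 0, 0], [0, 0, 2]] with rank 2, so corank 1. A Groebner basis of the Jacobian ideal J(f) in C{x,y,z} is {x/3 + y^3, x^2, z}; counting standard monomials gives mu = 6. Corank 1: A-series; mu = 6 gives A_6.

Type A6, Milnor number mu = 6.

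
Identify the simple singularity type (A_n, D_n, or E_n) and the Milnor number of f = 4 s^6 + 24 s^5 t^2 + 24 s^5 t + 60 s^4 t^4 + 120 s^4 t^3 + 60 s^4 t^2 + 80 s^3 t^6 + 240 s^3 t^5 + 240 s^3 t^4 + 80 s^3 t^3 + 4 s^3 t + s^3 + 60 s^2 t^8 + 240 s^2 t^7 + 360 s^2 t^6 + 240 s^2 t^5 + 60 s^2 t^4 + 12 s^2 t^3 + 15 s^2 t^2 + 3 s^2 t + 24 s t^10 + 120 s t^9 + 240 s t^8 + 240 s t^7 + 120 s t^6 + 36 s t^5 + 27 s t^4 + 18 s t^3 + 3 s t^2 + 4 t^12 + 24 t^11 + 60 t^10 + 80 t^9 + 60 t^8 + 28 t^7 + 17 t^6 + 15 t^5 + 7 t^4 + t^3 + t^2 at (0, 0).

The Hessian of f at 0 has rank 1. Corank 1: A-series; mu = 2 gives A_2.

Type A2, Milnor number mu = 2.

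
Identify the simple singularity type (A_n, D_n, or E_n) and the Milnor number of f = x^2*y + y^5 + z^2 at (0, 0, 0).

Type D_6, Milnor number mu = 6.

The Hessian of f at 0 has rank 1. Corank 2; j^3 = x^2*y has shape L^2 M (L != M), so D-series; mu = 6 gives D_6.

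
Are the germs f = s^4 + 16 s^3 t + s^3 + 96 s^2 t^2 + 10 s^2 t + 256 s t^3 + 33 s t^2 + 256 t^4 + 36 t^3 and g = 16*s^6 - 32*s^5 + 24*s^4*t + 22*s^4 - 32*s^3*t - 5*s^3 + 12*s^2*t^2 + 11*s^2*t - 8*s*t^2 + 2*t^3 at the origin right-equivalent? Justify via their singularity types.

No.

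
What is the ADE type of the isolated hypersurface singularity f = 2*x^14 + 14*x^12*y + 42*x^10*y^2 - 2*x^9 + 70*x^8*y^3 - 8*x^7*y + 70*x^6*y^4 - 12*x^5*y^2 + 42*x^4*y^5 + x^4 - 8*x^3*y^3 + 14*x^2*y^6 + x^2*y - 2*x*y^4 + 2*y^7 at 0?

D_{8}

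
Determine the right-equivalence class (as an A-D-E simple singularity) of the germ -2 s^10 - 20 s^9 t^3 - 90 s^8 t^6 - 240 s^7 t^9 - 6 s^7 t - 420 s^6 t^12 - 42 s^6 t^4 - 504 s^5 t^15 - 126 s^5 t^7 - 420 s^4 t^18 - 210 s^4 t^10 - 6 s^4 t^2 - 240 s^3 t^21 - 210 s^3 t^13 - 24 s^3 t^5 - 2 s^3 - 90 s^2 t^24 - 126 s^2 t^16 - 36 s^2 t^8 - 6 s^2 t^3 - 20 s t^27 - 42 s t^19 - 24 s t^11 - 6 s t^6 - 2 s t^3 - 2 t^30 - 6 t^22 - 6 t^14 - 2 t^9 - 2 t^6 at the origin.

The Hessian of f at 0 is [[0, 0], [0, 0]] with rank 0, so corank 2. A Groebner basis of the Jacobian ideal J(f) in C{s,t} is {s^3, s*t^2, 3*s^2 + t^3}; counting standard monomials gives mu = 7. Corank 2; j^3 = -2*s^3 is a perfect cube, so E-series; the 4-jet and mu = 7 give E_7.

E7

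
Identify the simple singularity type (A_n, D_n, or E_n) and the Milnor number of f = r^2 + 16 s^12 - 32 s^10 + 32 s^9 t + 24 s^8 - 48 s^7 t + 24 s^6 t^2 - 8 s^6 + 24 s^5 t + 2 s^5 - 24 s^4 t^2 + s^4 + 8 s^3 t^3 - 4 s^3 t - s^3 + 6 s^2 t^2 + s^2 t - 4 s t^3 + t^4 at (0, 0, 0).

The Hessian of f at 0 has rank 1. Corank 2; j^3 = -s^2*(s - t) has shape L^2 M (L != M), so D-series; mu = 5 gives D_5.

Type D_5, Milnor number mu = 5.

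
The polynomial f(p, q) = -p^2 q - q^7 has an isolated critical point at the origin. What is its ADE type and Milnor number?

Type D_8, Milnor number mu = 8.

The Hessian of f at 0 is [[0, 0], [0, 0]] with rank 0, so corank 2. A Groebner basis of the Jacobian ideal J(f) in C{p,q} is {p^2/7 + q^6, p^3, p*q}; counting standard monomials gives mu = 8. Corank 2; j^3 = -p^2*q has shape L^2 M (L != M), so D-series; mu = 8 gives D_8.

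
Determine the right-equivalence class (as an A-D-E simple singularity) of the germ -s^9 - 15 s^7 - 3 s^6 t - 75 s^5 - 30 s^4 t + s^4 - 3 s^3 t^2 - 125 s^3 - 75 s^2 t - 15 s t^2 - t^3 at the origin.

E_6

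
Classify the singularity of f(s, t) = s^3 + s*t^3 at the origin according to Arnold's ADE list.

E_{7}

The Hessian of f at 0 has rank 0. Corank 2; j^3 = s^3 is a perfect cube, so E-series; the 4-jet and mu = 7 give E_7.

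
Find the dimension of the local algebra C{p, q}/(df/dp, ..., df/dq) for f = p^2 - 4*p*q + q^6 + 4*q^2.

5

The Hessian of f at 0 has rank 1. Corank 1: A-series; mu = 5 gives A_5.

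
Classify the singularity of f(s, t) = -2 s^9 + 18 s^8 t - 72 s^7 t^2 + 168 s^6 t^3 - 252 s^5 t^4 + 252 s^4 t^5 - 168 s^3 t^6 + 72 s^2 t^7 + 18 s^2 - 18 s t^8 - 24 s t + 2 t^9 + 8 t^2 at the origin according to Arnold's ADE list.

A_8

The Hessian of f at 0 has rank 1. Corank 1: A-series; mu = 8 gives A_8.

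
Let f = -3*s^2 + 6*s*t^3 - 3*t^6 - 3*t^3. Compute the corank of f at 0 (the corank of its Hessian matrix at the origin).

1

The Hessian at 0 is [[-6, 0], [0, 0]] of rank 1; hence corank 1.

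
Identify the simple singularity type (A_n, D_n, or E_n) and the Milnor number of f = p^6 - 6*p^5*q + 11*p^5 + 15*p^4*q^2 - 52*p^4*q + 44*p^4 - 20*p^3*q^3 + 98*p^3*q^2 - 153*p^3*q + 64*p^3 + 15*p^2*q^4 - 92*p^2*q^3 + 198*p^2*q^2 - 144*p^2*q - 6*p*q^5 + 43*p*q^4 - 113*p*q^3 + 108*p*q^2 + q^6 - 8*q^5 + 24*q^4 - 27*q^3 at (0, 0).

Type E_7, Milnor number mu = 7.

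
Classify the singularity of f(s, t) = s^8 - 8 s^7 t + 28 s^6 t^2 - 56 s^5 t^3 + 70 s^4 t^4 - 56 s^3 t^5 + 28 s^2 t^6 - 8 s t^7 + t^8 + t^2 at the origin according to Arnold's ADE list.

The Hessian of f at 0 has rank 1. Corank 1: A-series; mu = 7 gives A_7.

A_{7}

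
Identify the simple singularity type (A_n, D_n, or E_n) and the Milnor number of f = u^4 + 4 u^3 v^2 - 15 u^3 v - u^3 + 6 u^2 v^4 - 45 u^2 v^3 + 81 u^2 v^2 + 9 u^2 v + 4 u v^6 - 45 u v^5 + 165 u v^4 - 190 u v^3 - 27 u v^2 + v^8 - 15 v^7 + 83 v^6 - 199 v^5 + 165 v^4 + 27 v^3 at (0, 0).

Type E_7, Milnor number mu = 7.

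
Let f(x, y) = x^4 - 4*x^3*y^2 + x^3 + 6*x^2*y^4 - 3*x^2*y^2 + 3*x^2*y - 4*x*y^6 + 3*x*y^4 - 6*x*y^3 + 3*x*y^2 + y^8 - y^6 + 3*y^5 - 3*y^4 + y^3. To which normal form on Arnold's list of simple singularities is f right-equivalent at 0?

E6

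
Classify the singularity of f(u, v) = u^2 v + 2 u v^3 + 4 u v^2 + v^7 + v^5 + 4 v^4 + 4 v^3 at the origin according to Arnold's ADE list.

D_{8}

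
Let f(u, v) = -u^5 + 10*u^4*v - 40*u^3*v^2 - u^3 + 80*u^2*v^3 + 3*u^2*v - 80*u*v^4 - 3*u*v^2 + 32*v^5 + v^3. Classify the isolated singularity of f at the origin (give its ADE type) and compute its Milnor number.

Type E_{8}, Milnor number mu = 8.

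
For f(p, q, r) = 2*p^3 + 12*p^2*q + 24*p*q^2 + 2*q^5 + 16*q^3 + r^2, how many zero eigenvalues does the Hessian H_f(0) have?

Hessian at 0 has rank 1.

2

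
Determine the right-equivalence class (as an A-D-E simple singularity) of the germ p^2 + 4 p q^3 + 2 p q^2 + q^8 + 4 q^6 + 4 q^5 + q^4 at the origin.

The Hessian of f at 0 has rank 1. Corank 1: A-series; mu = 7 gives A_7.

A_{7}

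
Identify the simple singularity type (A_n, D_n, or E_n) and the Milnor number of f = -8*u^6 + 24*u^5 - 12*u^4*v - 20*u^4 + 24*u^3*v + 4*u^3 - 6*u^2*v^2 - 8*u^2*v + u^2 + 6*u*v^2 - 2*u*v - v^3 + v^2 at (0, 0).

Type A2, Milnor number mu = 2.

The Hessian of f at 0 is [[2, -2], [-2, 2]] with rank 1, so corank 1. A Groebner basis of the Jacobian ideal J(f) in C{u,v} is {v^2, u - v}; counting standard monomials gives mu = 2. Corank 1: A-series; mu = 2 gives A_2.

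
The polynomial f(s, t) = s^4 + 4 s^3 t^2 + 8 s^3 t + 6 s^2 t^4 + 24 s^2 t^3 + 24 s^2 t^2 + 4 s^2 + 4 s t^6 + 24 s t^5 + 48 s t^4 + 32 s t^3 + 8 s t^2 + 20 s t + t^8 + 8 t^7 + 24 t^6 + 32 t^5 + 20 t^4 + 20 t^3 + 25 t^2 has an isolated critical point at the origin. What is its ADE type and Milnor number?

Type A_3, Milnor number mu = 3.

The Hessian of f at 0 is [[8, 20], [20, 50]] with rank 1, so corank 1. A Groebner basis of the Jacobian ideal J(f) in C{s,t} is {s^2 + 25*s/4 + 125*t/8, s*t - 5*s/2 - 25*t/4, s + t^2 + 5*t/2}; counting standard monomials gives mu = 3. Corank 1: A-series; mu = 3 gives A_3.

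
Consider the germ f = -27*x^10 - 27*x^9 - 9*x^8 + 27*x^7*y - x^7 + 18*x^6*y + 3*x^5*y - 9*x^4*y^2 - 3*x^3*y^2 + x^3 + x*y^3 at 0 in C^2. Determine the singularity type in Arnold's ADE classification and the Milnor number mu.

Type E7, Milnor number mu = 7.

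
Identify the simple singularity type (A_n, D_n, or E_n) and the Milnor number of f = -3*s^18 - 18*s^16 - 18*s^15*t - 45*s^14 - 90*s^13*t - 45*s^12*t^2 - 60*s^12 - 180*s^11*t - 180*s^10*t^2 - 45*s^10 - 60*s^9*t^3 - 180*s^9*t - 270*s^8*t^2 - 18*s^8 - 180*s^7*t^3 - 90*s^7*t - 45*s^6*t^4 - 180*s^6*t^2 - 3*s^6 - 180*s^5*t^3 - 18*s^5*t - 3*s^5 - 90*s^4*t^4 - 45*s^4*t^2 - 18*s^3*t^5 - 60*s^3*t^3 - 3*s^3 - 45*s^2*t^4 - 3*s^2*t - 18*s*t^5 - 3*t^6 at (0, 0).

The Hessian of f at 0 has rank 0. Corank 2; j^3 = -3*s^2*(s + t) has shape L^2 M (L != M), so D-series; mu = 7 gives D_7.

Type D_7, Milnor number mu = 7.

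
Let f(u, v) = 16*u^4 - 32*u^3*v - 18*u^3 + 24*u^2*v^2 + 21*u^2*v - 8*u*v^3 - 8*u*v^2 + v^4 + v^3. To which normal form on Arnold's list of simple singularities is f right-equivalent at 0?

D_5

The Hessian of f at 0 has rank 0. Corank 2; j^3 = -(2*u - v)*(3*u - v)^2 has shape L^2 M (L != M), so D-series; mu = 5 gives D_5.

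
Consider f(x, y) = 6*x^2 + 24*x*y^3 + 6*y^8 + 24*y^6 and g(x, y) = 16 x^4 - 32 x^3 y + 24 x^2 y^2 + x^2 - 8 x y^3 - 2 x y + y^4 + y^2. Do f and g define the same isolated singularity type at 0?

The Hessian of f at 0 is [[12, 0], [0, 0]] with rank 1, so corank 1. A Groebner basis of the Jacobian ideal J(f) in C{x,y} is {x^3, x^2*y, x/2 + y^3}; counting standard monomials gives mu = 7. Corank 1: A-series; mu = 7 gives A_7. The Hessian of g at 0 is [[2, -2], [-2, 2]] with rank 1, so corank 1. A Groebner basis of the Jacobian ideal J(g) in C{x,y} is {y^3, x - y}; counting standard monomials gives mu = 3. Corank 1: A-series; mu = 3 gives A_3. f is A_7 but g is A_3, hence not right-equivalent.

No.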